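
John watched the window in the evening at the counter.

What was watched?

the window

'the window' marks the patient of the watching event.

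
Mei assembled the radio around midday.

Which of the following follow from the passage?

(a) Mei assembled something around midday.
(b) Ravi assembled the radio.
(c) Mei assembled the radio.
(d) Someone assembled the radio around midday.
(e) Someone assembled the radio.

(a) Entailed — this follows by dropping conjuncts from the assembling event's description.
(b) Not entailed — the passage has Mei assembling the radio, not Ravi.
(c) Entailed — every conjunct here is already in the original assembling event.
(d) Entailed — this follows by dropping conjuncts from the assembling event's description.
(e) Entailed — this follows by dropping conjuncts from the assembling event's description.

(a), (c), (d), (e)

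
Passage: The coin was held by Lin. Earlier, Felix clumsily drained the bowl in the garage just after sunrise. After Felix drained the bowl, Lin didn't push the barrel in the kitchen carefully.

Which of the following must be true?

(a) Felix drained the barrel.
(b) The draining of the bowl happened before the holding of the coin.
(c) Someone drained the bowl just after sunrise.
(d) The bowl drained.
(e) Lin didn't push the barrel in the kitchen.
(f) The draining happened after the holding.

(a) Not entailed — Felix drained the bowl, not the barrel; the barrel belongs to the pushing event.
(b) Entailed — the narrative places the draining before the holding.
(c) Entailed — dropping 'in the garage', 'clumsily' and generalizing the agent leaves a sub-description the original still satisfies.
(d) Entailed — 'Felix drained the bowl' is causative; it entails the inchoative 'the bowl drained'.
(e) Not entailed — dropping 'carefully' under negation is not valid — the original leaves open that Lin pushed the barrel some other way.
(f) Not entailed — the narrative places the draining before the holding, not after.

(b), (c), (d)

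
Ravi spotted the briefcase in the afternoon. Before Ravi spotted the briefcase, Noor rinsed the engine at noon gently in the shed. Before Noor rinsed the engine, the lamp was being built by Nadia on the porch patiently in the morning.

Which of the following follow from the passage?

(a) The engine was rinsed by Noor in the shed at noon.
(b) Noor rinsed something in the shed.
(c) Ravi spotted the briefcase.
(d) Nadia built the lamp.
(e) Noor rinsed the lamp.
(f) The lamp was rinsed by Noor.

(a) Entailed — every conjunct here is already in the original rinsing event.
(b) Entailed — the original entails any weakening of itself; this just drops 'at noon', 'gently' and generalizes the patient.
(c) Entailed — this follows by dropping conjuncts from the spotting event's description.
(d) Not entailed — 'was building' is progressive on an accomplishment; it does not entail the completed 'built'.
(e) Not entailed — Noor rinsed the engine, not the lamp; the lamp belongs to the building event.
(f) Not entailed — Noor rinsed the engine, not the lamp; the lamp belongs to the building event.

(a), (b), (c)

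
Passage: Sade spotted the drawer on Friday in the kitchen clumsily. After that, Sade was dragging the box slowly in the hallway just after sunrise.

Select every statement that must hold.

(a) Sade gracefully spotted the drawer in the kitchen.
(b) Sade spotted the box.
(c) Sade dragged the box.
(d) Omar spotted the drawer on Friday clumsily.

(c)

(a) Not entailed — 'gracefully' adds a manner not in (and inconsistent with) the original.
(b) Not entailed — Sade spotted the drawer, not the box; the box belongs to the dragging event.
(c) Entailed — 'drag' is an activity; 'was dragging' entails that some dragging happened, so 'dragged' holds.
(d) Not entailed — the passage has Sade spotting the drawer, not Omar.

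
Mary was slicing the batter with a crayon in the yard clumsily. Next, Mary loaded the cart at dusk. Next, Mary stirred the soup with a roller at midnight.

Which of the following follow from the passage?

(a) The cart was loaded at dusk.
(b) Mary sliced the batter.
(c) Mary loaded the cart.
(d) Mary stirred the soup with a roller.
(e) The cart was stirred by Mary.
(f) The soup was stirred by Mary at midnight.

(a), (c), (d), (f)

(a) Entailed — every conjunct here is already in the original loading event.
(b) Not entailed — 'was slicing' is progressive on an accomplishment; it does not entail the completed 'sliced'.
(c) Entailed — dropping 'at dusk' leaves a sub-description the original still satisfies.
(d) Entailed — the original entails any weakening of itself; this just drops 'at midnight'.
(e) Not entailed — Mary stirred the soup, not the cart; the cart belongs to the loading event.
(f) Entailed — every conjunct here is already in the original stirring event.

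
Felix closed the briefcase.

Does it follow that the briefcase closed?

'Felix closed the briefcase' is the causative; it entails the inchoative 'the briefcase closed'.

yes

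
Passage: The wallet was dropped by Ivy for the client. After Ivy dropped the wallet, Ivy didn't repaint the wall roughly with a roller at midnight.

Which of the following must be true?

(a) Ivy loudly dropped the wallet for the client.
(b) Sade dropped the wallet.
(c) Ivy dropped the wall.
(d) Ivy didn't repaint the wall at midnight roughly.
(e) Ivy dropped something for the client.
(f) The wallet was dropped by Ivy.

(e), (f)

(a) Not entailed — 'loudly' adds information not in the original event.
(b) Not entailed — the passage has Ivy dropping the wallet, not Sade.
(c) Not entailed — Ivy dropped the wallet, not the wall; the wall belongs to the repainting event.
(d) Not entailed — dropping 'with a roller' under negation is not valid — the original leaves open that Ivy repainted the wall some other way.
(e) Entailed — this follows by dropping conjuncts from the dropping event's description.
(f) Entailed — dropping 'for the client' leaves a sub-description the original still satisfies.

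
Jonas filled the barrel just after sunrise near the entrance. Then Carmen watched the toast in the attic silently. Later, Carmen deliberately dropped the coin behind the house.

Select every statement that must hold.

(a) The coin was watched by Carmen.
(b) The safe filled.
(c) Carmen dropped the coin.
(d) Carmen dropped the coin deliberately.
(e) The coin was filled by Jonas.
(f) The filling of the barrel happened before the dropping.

(a) Not entailed — Carmen watched the toast, not the coin; the coin belongs to the dropping event.
(b) Not entailed — the barrel is what filled, not the safe.
(c) Entailed — every conjunct here is already in the original dropping event.
(d) Entailed — the original entails any weakening of itself; this just drops 'behind the house'.
(e) Not entailed — Jonas filled the barrel, not the coin; the coin belongs to the dropping event.
(f) Entailed — the narrative places the filling before the dropping.

(c), (d), (f)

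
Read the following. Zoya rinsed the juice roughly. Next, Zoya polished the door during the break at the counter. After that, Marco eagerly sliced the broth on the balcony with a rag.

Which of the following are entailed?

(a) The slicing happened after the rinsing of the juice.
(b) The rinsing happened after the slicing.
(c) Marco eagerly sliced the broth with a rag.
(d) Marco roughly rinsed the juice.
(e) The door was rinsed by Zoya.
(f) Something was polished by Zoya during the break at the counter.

(a) Entailed — the narrative places the rinsing before the slicing.
(b) Not entailed — the narrative places the rinsing before the slicing, not after.
(c) Entailed — every conjunct here is already in the original slicing event.
(d) Not entailed — the passage has Zoya rinsing the juice, not Marco.
(e) Not entailed — Zoya rinsed the juice, not the door; the door belongs to the polishing event.
(f) Entailed — this follows by dropping conjuncts from the polishing event's description.

(a), (c), (f)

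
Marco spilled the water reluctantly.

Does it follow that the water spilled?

yes

'Marco spilled the water' is the causative; it entails the inchoative 'the water spilled'.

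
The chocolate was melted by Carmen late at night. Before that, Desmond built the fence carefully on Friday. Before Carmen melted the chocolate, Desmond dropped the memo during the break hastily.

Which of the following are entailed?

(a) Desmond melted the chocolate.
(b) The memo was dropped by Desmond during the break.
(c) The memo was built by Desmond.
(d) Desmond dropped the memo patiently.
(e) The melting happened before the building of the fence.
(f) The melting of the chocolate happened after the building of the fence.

(b), (f)

(a) Not entailed — the passage has Carmen melting the chocolate, not Desmond.
(b) Entailed — the original entails any weakening of itself; this just drops 'hastily'.
(c) Not entailed — Desmond built the fence, not the memo; the memo belongs to the dropping event.
(d) Not entailed — 'patiently' adds a manner not in (and inconsistent with) the original.
(e) Not entailed — the narrative places the building before the melting, not after.
(f) Entailed — the narrative places the building before the melting.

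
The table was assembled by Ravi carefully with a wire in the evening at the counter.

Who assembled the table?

'Ravi' marks the agent of the assembling event.

Ravi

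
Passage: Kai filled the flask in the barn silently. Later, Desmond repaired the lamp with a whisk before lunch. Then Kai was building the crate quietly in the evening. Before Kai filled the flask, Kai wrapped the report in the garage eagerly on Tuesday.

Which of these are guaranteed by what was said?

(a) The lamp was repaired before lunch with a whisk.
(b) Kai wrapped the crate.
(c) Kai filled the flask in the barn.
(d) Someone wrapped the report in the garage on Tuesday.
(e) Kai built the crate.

(a), (c), (d)

(a) Entailed — this follows by dropping conjuncts from the repairing event's description.
(b) Not entailed — Kai wrapped the report, not the crate; the crate belongs to the building event.
(c) Entailed — dropping 'silently' leaves a sub-description the original still satisfies.
(d) Entailed — this follows by dropping conjuncts from the wrapping event's description.
(e) Not entailed — 'was building' is progressive on an accomplishment; it does not entail the completed 'built'.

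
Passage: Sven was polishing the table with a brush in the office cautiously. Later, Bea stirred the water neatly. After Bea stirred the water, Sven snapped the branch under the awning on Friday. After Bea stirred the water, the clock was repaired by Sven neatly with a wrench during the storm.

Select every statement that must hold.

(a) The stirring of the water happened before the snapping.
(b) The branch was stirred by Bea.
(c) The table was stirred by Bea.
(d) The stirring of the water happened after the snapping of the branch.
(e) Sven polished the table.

(a) Entailed — the narrative places the stirring before the snapping.
(b) Not entailed — Bea stirred the water, not the branch; the branch belongs to the snapping event.
(c) Not entailed — Bea stirred the water, not the table; the table belongs to the polishing event.
(d) Not entailed — the narrative places the stirring before the snapping, not after.
(e) Entailed — 'polish' is an activity; 'was polishing' entails that some polishing happened, so 'polished' holds.

(a), (e)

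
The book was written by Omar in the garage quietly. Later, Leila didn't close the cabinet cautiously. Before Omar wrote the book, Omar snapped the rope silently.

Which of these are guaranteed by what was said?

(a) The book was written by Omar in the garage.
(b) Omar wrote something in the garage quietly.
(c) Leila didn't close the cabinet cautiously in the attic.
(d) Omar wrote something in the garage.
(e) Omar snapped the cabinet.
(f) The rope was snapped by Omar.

(a), (b), (c), (d), (f)

(a) Entailed — dropping 'quietly' leaves a sub-description the original still satisfies.
(b) Entailed — the original entails any weakening of itself; this just generalizes the patient.
(c) Entailed — under negation, adding a further restriction is entailed: if no such closing event occurred, none occurred in the attic either.
(d) Entailed — this follows by dropping conjuncts from the writing event's description.
(e) Not entailed — Omar snapped the rope, not the cabinet; the cabinet belongs to the closing event.
(f) Entailed — this follows by dropping conjuncts from the snapping event's description.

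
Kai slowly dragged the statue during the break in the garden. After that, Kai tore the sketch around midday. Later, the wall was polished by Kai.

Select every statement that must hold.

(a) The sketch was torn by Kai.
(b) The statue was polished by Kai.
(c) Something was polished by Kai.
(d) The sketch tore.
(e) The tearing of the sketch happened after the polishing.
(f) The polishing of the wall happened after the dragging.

(a) Entailed — dropping 'around midday' leaves a sub-description the original still satisfies.
(b) Not entailed — Kai polished the wall, not the statue; the statue belongs to the dragging event.
(c) Entailed — generalizing the patient leaves a sub-description the original still satisfies.
(d) Entailed — 'Kai tore the sketch' is causative; it entails the inchoative 'the sketch tore'.
(e) Not entailed — the narrative places the tearing before the polishing, not after.
(f) Entailed — the narrative places the dragging before the polishing.

(a), (c), (d), (f)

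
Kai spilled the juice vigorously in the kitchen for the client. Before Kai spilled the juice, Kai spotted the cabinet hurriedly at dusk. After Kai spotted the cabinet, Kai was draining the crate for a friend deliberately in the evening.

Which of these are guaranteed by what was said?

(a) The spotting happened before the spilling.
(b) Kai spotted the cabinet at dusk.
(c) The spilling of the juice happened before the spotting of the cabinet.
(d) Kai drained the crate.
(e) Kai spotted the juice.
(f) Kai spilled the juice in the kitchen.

(a), (b), (f)

(a) Entailed — the narrative places the spotting before the spilling.
(b) Entailed — the original entails any weakening of itself; this just drops 'hurriedly'.
(c) Not entailed — the narrative places the spotting before the spilling, not after.
(d) Not entailed — 'was draining' is progressive on an accomplishment; it does not entail the completed 'drained'.
(e) Not entailed — Kai spotted the cabinet, not the juice; the juice belongs to the spilling event.
(f) Entailed — dropping 'for the client', 'vigorously' leaves a sub-description the original still satisfies.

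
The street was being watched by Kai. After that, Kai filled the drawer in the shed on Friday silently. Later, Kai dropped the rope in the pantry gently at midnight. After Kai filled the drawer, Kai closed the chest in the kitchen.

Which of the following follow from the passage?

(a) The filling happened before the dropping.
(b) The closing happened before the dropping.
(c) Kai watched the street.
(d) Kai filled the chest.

(a) Entailed — the narrative places the filling before the dropping.
(b) Not entailed — the narrative doesn't order the closing relative to the dropping.
(c) Entailed — 'watch' is an activity; 'was watching' entails that some watching happened, so 'watched' holds.
(d) Not entailed — Kai filled the drawer, not the chest; the chest belongs to the closing event.

(a), (c)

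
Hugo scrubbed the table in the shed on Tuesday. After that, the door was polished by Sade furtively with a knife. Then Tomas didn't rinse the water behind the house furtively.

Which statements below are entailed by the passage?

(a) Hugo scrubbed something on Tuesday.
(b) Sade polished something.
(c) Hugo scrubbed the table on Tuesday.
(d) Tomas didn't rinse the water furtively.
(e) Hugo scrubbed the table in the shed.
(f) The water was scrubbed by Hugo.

(a), (b), (c), (e)

(a) Entailed — dropping 'in the shed' and generalizing the patient leaves a sub-description the original still satisfies.
(b) Entailed — the original entails any weakening of itself; this just drops 'furtively', 'with a knife' and generalizes the patient.
(c) Entailed — dropping 'in the shed' leaves a sub-description the original still satisfies.
(d) Not entailed — dropping 'behind the house' under negation is not valid — the original leaves open that Tomas rinsed the water some other way.
(e) Entailed — the original entails any weakening of itself; this just drops 'on Tuesday'.
(f) Not entailed — Hugo scrubbed the table, not the water; the water belongs to the rinsing event.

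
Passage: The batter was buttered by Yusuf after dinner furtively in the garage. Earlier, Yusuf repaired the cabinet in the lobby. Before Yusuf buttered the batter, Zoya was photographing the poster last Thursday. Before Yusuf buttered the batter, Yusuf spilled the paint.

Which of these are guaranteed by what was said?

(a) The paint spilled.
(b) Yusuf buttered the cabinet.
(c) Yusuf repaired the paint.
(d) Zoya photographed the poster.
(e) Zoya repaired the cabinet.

(a)

(a) Entailed — 'Yusuf spilled the paint' is causative; it entails the inchoative 'the paint spilled'.
(b) Not entailed — Yusuf buttered the batter, not the cabinet; the cabinet belongs to the repairing event.
(c) Not entailed — Yusuf repaired the cabinet, not the paint; the paint belongs to the spilling event.
(d) Not entailed — 'was photographing' is progressive on an accomplishment; it does not entail the completed 'photographed'.
(e) Not entailed — the passage has Yusuf repairing the cabinet, not Zoya.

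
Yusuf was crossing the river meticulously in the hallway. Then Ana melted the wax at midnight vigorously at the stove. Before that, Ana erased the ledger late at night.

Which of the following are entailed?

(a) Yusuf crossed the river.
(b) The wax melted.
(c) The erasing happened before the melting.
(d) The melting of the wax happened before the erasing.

(b), (c)

(a) Not entailed — 'was crossing' is progressive on an accomplishment; it does not entail the completed 'crossed'.
(b) Entailed — 'Ana melted the wax' is causative; it entails the inchoative 'the wax melted'.
(c) Entailed — the narrative places the erasing before the melting.
(d) Not entailed — the narrative places the erasing before the melting, not after.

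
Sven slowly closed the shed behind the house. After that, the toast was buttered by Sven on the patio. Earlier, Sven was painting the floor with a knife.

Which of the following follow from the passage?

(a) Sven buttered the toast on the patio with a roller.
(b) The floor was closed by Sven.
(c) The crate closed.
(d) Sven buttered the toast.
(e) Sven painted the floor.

(a) Not entailed — 'with a roller' adds information not in the original event.
(b) Not entailed — Sven closed the shed, not the floor; the floor belongs to the painting event.
(c) Not entailed — the shed is what closed, not the crate.
(d) Entailed — dropping 'on the patio' leaves a sub-description the original still satisfies.
(e) Not entailed — 'was painting' is progressive on an accomplishment; it does not entail the completed 'painted'.

(d)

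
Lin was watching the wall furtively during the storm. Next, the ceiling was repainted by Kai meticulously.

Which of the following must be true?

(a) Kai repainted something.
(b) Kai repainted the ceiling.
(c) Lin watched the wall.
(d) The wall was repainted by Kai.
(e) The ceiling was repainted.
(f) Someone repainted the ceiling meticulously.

(a) Entailed — every conjunct here is already in the original repainting event.
(b) Entailed — every conjunct here is already in the original repainting event.
(c) Entailed — 'watch' is an activity; 'was watching' entails that some watching happened, so 'watched' holds.
(d) Not entailed — Kai repainted the ceiling, not the wall; the wall belongs to the watching event.
(e) Entailed — this follows by dropping conjuncts from the repainting event's description.
(f) Entailed — this follows by dropping conjuncts from the repainting event's description.

(a), (b), (c), (e), (f)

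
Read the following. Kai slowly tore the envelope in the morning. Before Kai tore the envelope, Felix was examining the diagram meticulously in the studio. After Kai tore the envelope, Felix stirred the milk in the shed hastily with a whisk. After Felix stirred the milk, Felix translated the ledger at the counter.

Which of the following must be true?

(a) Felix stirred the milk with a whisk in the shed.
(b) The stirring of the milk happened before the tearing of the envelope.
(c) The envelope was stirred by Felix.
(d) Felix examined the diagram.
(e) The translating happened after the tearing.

(a) Entailed — dropping 'hastily' leaves a sub-description the original still satisfies.
(b) Not entailed — the narrative places the tearing before the stirring, not after.
(c) Not entailed — Felix stirred the milk, not the envelope; the envelope belongs to the tearing event.
(d) Entailed — 'examine' is an activity; 'was examining' entails that some examining happened, so 'examined' holds.
(e) Entailed — the narrative places the tearing before the translating.

(a), (d), (e)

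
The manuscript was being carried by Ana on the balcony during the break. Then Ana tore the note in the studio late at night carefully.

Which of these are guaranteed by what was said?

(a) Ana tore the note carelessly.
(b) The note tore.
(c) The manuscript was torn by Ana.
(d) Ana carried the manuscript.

(a) Not entailed — 'carelessly' adds a manner not in (and inconsistent with) the original.
(b) Entailed — 'Ana tore the note' is causative; it entails the inchoative 'the note tore'.
(c) Not entailed — Ana tore the note, not the manuscript; the manuscript belongs to the carrying event.
(d) Entailed — 'carry' is an activity; 'was carrying' entails that some carrying happened, so 'carried' holds.

(b), (d)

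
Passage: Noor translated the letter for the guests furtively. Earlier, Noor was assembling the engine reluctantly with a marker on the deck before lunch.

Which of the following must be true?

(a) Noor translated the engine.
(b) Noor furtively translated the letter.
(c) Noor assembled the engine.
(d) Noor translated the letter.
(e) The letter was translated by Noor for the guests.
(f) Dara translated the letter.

(a) Not entailed — Noor translated the letter, not the engine; the engine belongs to the assembling event.
(b) Entailed — every conjunct here is already in the original translating event.
(c) Not entailed — 'was assembling' is progressive on an accomplishment; it does not entail the completed 'assembled'.
(d) Entailed — every conjunct here is already in the original translating event.
(e) Entailed — this follows by dropping conjuncts from the translating event's description.
(f) Not entailed — the passage has Noor translating the letter, not Dara.

(b), (d), (e)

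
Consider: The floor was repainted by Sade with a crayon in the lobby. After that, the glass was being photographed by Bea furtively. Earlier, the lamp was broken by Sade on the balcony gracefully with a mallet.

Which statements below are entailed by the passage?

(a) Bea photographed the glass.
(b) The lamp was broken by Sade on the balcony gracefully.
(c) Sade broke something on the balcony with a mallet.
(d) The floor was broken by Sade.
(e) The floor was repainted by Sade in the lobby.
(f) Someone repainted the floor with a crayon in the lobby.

(b), (c), (e), (f)

(a) Not entailed — 'was photographing' is progressive on an accomplishment; it does not entail the completed 'photographed'.
(b) Entailed — the original entails any weakening of itself; this just drops 'with a mallet'.
(c) Entailed — dropping 'gracefully' and generalizing the patient leaves a sub-description the original still satisfies.
(d) Not entailed — Sade broke the lamp, not the floor; the floor belongs to the repainting event.
(e) Entailed — every conjunct here is already in the original repainting event.
(f) Entailed — generalizing the agent leaves a sub-description the original still satisfies.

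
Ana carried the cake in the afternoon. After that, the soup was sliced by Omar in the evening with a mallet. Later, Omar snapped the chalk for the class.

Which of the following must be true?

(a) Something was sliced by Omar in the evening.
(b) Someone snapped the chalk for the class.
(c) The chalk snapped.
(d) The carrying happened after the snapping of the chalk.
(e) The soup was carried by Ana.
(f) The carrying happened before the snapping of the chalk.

(a), (b), (c), (f)

(a) Entailed — every conjunct here is already in the original slicing event.
(b) Entailed — every conjunct here is already in the original snapping event.
(c) Entailed — 'Omar snapped the chalk' is causative; it entails the inchoative 'the chalk snapped'.
(d) Not entailed — the narrative places the carrying before the snapping, not after.
(e) Not entailed — Ana carried the cake, not the soup; the soup belongs to the slicing event.
(f) Entailed — the narrative places the carrying before the snapping.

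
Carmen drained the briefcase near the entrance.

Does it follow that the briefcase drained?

'Carmen drained the briefcase' is the causative; it entails the inchoative 'the briefcase drained'.

yes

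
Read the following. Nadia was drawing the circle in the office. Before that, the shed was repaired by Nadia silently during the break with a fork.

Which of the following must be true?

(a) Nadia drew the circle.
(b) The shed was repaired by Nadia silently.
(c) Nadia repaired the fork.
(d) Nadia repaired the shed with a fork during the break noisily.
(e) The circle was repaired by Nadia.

(b)

(a) Not entailed — 'was drawing' is progressive on an accomplishment; it does not entail the completed 'drew'.
(b) Entailed — the original entails any weakening of itself; this just drops 'with a fork', 'during the break'.
(c) Not entailed — the fork is the instrument, not what was repaired.
(d) Not entailed — 'noisily' adds a manner not in (and inconsistent with) the original.
(e) Not entailed — Nadia repaired the shed, not the circle; the circle belongs to the drawing event.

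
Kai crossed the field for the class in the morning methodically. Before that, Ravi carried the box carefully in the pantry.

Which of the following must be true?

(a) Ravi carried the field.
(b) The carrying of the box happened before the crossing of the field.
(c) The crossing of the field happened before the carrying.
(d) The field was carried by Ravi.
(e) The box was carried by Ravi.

(b), (e)

(a) Not entailed — Ravi carried the box, not the field; the field belongs to the crossing event.
(b) Entailed — the narrative places the carrying before the crossing.
(c) Not entailed — the narrative places the carrying before the crossing, not after.
(d) Not entailed — Ravi carried the box, not the field; the field belongs to the crossing event.
(e) Entailed — dropping 'carefully', 'in the pantry' leaves a sub-description the original still satisfies.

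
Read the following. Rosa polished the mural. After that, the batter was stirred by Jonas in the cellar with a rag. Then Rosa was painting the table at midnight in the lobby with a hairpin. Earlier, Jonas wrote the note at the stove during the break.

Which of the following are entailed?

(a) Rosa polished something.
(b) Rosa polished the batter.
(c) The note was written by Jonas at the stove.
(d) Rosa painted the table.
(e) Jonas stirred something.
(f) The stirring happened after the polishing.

(a), (c), (e), (f)

(a) Entailed — generalizing the patient leaves a sub-description the original still satisfies.
(b) Not entailed — Rosa polished the mural, not the batter; the batter belongs to the stirring event.
(c) Entailed — every conjunct here is already in the original writing event.
(d) Not entailed — 'was painting' is progressive on an accomplishment; it does not entail the completed 'painted'.
(e) Entailed — this follows by dropping conjuncts from the stirring event's description.
(f) Entailed — the narrative places the polishing before the stirring.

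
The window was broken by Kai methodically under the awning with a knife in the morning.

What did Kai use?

a knife

'with a knife' marks the instrument of the breaking event.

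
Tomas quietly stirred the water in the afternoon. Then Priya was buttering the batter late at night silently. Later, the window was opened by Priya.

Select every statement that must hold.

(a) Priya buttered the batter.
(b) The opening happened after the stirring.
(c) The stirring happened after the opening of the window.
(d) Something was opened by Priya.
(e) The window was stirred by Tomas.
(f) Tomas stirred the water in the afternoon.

(a) Not entailed — 'was buttering' is progressive on an accomplishment; it does not entail the completed 'buttered'.
(b) Entailed — the narrative places the stirring before the opening.
(c) Not entailed — the narrative places the stirring before the opening, not after.
(d) Entailed — the original entails any weakening of itself; this just generalizes the patient.
(e) Not entailed — Tomas stirred the water, not the window; the window belongs to the opening event.
(f) Entailed — every conjunct here is already in the original stirring event.

(b), (d), (f)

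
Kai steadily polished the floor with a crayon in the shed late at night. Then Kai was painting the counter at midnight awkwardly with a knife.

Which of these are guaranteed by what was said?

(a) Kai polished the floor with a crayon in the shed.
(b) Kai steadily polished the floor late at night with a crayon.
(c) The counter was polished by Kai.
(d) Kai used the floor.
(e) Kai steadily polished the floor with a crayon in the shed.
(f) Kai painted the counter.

(a) Entailed — dropping 'late at night', 'steadily' leaves a sub-description the original still satisfies.
(b) Entailed — dropping 'in the shed' leaves a sub-description the original still satisfies.
(c) Not entailed — Kai polished the floor, not the counter; the counter belongs to the painting event.
(d) Not entailed — the floor is the patient, not an instrument — Kai used a crayon.
(e) Entailed — every conjunct here is already in the original polishing event.
(f) Not entailed — 'was painting' is progressive on an accomplishment; it does not entail the completed 'painted'.

(a), (b), (e)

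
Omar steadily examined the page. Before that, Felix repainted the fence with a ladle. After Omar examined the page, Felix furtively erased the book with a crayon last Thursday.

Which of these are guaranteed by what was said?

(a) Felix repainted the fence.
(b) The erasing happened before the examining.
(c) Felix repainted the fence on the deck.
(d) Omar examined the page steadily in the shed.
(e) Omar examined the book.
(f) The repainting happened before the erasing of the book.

(a) Entailed — the original entails any weakening of itself; this just drops 'with a ladle'.
(b) Not entailed — the narrative places the examining before the erasing, not after.
(c) Not entailed — 'on the deck' adds information not in the original event.
(d) Not entailed — 'in the shed' adds information not in the original event.
(e) Not entailed — Omar examined the page, not the book; the book belongs to the erasing event.
(f) Entailed — the narrative places the repainting before the erasing.

(a), (f)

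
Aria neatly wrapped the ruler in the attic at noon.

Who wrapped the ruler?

'Aria' marks the agent of the wrapping event.

Aria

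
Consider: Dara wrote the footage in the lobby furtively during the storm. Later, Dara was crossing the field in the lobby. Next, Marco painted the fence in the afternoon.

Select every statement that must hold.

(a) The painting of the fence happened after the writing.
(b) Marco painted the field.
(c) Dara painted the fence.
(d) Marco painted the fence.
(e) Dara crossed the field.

(a) Entailed — the narrative places the writing before the painting.
(b) Not entailed — Marco painted the fence, not the field; the field belongs to the crossing event.
(c) Not entailed — the passage has Marco painting the fence, not Dara.
(d) Entailed — this follows by dropping conjuncts from the painting event's description.
(e) Not entailed — 'was crossing' is progressive on an accomplishment; it does not entail the completed 'crossed'.

(a), (d)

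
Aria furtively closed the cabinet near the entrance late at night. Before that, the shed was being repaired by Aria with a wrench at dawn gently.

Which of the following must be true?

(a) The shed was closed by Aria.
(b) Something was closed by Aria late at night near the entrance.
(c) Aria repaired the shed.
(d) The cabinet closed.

(a) Not entailed — Aria closed the cabinet, not the shed; the shed belongs to the repairing event.
(b) Entailed — every conjunct here is already in the original closing event.
(c) Not entailed — 'was repairing' is progressive on an accomplishment; it does not entail the completed 'repaired'.
(d) Entailed — 'Aria closed the cabinet' is causative; it entails the inchoative 'the cabinet closed'.

(b), (d)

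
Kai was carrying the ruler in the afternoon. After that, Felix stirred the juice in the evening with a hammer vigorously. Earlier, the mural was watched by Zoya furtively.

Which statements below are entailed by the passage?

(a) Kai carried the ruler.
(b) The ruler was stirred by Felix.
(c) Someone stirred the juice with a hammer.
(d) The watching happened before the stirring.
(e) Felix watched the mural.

(a), (c), (d)

(a) Entailed — 'carry' is an activity; 'was carrying' entails that some carrying happened, so 'carried' holds.
(b) Not entailed — Felix stirred the juice, not the ruler; the ruler belongs to the carrying event.
(c) Entailed — the original entails any weakening of itself; this just drops 'vigorously', 'in the evening' and generalizes the agent.
(d) Entailed — the narrative places the watching before the stirring.
(e) Not entailed — the passage has Zoya watching the mural, not Felix.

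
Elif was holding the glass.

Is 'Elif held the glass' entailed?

yes

'hold' is atelic; if Elif was holding the glass, then Elif held the glass (for some time).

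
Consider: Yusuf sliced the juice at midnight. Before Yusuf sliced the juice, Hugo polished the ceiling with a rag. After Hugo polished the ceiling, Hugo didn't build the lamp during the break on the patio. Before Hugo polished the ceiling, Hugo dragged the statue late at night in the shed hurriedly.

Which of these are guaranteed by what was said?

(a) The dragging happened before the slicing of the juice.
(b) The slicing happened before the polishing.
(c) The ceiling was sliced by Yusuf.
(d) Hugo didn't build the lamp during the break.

(a) Entailed — the narrative places the dragging before the slicing.
(b) Not entailed — the narrative places the polishing before the slicing, not after.
(c) Not entailed — Yusuf sliced the juice, not the ceiling; the ceiling belongs to the polishing event.
(d) Not entailed — dropping 'on the patio' under negation is not valid — the original leaves open that Hugo built the lamp some other way.

(a)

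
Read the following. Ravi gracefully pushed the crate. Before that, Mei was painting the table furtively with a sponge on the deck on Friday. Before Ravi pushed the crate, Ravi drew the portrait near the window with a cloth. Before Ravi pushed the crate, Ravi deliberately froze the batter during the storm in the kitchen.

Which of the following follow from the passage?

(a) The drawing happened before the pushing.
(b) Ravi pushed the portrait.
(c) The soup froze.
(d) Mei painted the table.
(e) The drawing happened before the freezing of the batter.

(a)

(a) Entailed — the narrative places the drawing before the pushing.
(b) Not entailed — Ravi pushed the crate, not the portrait; the portrait belongs to the drawing event.
(c) Not entailed — the batter is what froze, not the soup.
(d) Not entailed — 'was painting' is progressive on an accomplishment; it does not entail the completed 'painted'.
(e) Not entailed — the narrative doesn't order the drawing relative to the freezing.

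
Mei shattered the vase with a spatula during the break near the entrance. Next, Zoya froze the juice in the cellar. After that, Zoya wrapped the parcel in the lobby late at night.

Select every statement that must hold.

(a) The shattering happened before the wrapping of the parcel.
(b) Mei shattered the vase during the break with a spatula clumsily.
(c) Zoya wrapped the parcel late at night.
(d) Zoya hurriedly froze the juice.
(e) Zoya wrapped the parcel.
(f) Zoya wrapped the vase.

(a), (c), (e)

(a) Entailed — the narrative places the shattering before the wrapping.
(b) Not entailed — 'clumsily' adds information not in the original event.
(c) Entailed — every conjunct here is already in the original wrapping event.
(d) Not entailed — 'hurriedly' adds information not in the original event.
(e) Entailed — this follows by dropping conjuncts from the wrapping event's description.
(f) Not entailed — Zoya wrapped the parcel, not the vase; the vase belongs to the shattering event.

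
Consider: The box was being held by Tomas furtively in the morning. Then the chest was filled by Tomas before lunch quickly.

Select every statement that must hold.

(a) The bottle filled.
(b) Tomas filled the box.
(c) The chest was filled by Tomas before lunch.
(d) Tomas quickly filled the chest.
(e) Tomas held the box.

(c), (d), (e)

(a) Not entailed — the chest is what filled, not the bottle.
(b) Not entailed — Tomas filled the chest, not the box; the box belongs to the holding event.
(c) Entailed — this follows by dropping conjuncts from the filling event's description.
(d) Entailed — every conjunct here is already in the original filling event.
(e) Entailed — 'hold' is an activity; 'was holding' entails that some holding happened, so 'held' holds.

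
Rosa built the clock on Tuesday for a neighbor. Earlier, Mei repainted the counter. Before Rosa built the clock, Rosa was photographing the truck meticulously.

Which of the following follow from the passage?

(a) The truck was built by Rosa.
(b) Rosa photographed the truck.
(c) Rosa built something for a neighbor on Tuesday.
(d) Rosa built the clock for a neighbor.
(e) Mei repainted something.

(a) Not entailed — Rosa built the clock, not the truck; the truck belongs to the photographing event.
(b) Not entailed — 'was photographing' is progressive on an accomplishment; it does not entail the completed 'photographed'.
(c) Entailed — generalizing the patient leaves a sub-description the original still satisfies.
(d) Entailed — the original entails any weakening of itself; this just drops 'on Tuesday'.
(e) Entailed — generalizing the patient leaves a sub-description the original still satisfies.

(c), (d), (e)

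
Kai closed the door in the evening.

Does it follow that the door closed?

yes

'Kai closed the door' is the causative; it entails the inchoative 'the door closed'.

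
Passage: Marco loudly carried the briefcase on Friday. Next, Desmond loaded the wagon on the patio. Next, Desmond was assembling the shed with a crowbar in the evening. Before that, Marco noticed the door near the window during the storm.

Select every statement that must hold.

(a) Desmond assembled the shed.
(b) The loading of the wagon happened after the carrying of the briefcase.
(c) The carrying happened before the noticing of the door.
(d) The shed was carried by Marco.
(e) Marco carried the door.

(a) Not entailed — 'was assembling' is progressive on an accomplishment; it does not entail the completed 'assembled'.
(b) Entailed — the narrative places the carrying before the loading.
(c) Not entailed — the narrative doesn't order the carrying relative to the noticing.
(d) Not entailed — Marco carried the briefcase, not the shed; the shed belongs to the assembling event.
(e) Not entailed — Marco carried the briefcase, not the door; the door belongs to the noticing event.

(b)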